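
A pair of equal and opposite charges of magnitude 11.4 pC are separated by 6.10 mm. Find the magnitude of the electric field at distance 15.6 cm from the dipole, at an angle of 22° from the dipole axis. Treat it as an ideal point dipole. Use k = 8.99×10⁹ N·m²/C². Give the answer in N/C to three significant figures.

Dipole moment p = qd = (1.14×10⁻¹¹ C)(0.00610 m) = 6.954×10⁻¹⁴ C·m.
At angle θ the dipole field magnitude is E = (kp/r³)·√(1 + 3cos²θ).
kp/r³ = (8.99×10⁹)(6.954×10⁻¹⁴) / (0.156)³ = 0.1647 N/C.
√(1 + 3cos²22°) = √(1 + 3·0.8597) = √3.5790 ≈ 1.8918.
E ≈ 0.1647 × 1.892 = 0.3115 N/C.

E ≈ 0.312 N/C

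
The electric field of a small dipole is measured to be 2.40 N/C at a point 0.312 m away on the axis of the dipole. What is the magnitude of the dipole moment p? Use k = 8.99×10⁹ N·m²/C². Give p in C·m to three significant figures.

On axis E = 2kp/r³, so p = Er³/(2k).
p = (2.40)·(0.312)³ / (2·8.99×10⁹) = 4.054×10⁻¹² C·m.

p ≈ 4.05×10⁻¹² C·m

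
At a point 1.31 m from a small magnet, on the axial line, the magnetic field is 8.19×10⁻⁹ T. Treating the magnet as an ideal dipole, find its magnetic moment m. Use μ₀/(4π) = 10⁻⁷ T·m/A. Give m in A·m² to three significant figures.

m ≈ 0.0921 A·m²

On axis B = (μ₀/4π)·2m/r³, so m = Br³·4π/(μ₀·2).
m = (8.19×10⁻⁹)·(1.31)³ / (2·10⁻⁷) = 0.09206 A·m².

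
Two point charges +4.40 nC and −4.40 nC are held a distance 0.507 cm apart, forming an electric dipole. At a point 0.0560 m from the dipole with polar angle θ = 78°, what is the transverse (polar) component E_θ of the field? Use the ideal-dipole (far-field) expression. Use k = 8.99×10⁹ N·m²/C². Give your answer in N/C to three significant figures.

Dipole moment p = qd = (4.40×10⁻⁹ C)(0.00507 m) = 2.231×10⁻¹¹ C·m.
For a dipole, E_θ = (kp sinθ)/r³.
kp/r³ = (8.99×10⁹)(2.231×10⁻¹¹)/(0.0560)³ = 1142 N/C.
E_θ = 1142·sin78° = 1117 N/C.

E_θ ≈ 1120 N/C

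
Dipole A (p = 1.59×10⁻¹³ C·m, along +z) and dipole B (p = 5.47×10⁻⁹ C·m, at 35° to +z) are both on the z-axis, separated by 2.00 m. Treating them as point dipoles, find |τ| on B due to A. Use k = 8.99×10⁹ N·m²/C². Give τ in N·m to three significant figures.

The second dipole sits on the axis of the first, so the field there is axial: E₁ = 2kp₁/r³ along +z.
E₁ = 2(8.99×10⁹)(1.59×10⁻¹³)/(2.00)³ = 3.574×10⁻⁴ N/C.
Torque on the second dipole: τ = p₂ E₁ sinθ.
τ = (5.47×10⁻⁹)(3.574×10⁻⁴)·sin35° = 1.121×10⁻¹² N·m.

τ ≈ 1.12×10⁻¹² N·m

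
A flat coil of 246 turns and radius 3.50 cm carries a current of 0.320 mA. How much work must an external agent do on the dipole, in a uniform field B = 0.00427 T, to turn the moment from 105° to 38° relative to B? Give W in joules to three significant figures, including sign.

m = NIA = NIπa² = 246·(3.20×10⁻⁴)·π·(0.0350)² = 3.03×10⁻⁴ A·m².
W_ext = ΔU = −mB cosθ₂ + mB cosθ₁ = mB(cosθ₁ − cosθ₂).
W = (3.03×10⁻⁴)(0.00427)·(cos105° − cos38°) = (1.294×10⁻⁶)·(-1.0468) = -1.354×10⁻⁶ J.

W ≈ -1.35×10⁻⁶ J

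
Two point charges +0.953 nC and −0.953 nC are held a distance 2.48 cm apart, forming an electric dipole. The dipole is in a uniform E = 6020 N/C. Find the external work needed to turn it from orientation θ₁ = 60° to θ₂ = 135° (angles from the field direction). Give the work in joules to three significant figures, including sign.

Dipole moment p = qd = (9.53×10⁻¹⁰ C)(0.0248 m) = 2.363×10⁻¹¹ C·m.
W_ext = ΔU = U(θ₂) − U(θ₁) = −pE cosθ₂ − (−pE cosθ₁) = pE(cosθ₁ − cosθ₂).
W = (2.363×10⁻¹¹)(6020)·(cos60° − cos135°) = (1.423×10⁻⁷)·(+1.2071) = 1.717×10⁻⁷ J.

W ≈ 1.72×10⁻⁷ J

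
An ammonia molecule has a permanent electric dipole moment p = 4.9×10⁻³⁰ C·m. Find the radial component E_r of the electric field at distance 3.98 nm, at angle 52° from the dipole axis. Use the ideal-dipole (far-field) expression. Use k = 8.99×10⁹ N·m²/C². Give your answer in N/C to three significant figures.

For a dipole, E_r = (2kp cosθ)/r³.
kp/r³ = (8.99×10⁹)(4.90×10⁻³⁰)/(3.98×10⁻⁹)³ = 6.987×10⁵ N/C.
E_r = 2·6.987×10⁵·cos52° = 8.604×10⁵ N/C.

E_r ≈ 8.60×10⁵ N/C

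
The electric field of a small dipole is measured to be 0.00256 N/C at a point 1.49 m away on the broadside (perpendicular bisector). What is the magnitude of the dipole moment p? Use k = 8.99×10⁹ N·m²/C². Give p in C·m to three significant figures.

In the equatorial plane E = kp/r³, so p = Er³/(k).
p = (0.00256)·(1.49)³ / (8.99×10⁹) = 9.420×10⁻¹³ C·m.

p ≈ 9.42×10⁻¹³ C·m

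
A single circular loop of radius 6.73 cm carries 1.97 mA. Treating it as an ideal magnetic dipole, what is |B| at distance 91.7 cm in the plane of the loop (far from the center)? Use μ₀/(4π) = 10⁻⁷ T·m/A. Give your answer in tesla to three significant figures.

B ≈ 3.64×10⁻¹² T

Magnetic moment m = IA = Iπa² = (0.00197)·π·(0.0673)² = 2.803×10⁻⁵ A·m².
In the equatorial plane B = (μ₀/4π)·m/r³ (half the axial value).
B = (10⁻⁷)·(2.803×10⁻⁵) / (0.917)³ = 3.635×10⁻¹² T.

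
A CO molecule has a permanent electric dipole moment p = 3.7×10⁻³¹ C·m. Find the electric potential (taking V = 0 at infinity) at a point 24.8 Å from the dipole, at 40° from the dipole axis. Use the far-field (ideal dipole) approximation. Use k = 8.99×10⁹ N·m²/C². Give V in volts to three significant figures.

V ≈ 4.14×10⁻⁴ V

The dipole potential is V = kp cosθ / r².
V = (8.99×10⁹)(3.70×10⁻³¹)·cos40° / (2.48×10⁻⁹)² = 4.143×10⁻⁴ V.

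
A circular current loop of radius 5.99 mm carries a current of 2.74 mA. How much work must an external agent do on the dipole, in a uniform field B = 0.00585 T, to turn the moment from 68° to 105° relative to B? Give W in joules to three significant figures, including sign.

W ≈ 1.14×10⁻⁹ J

Magnetic moment m = IA = Iπa² = (0.00274)·π·(0.00599)² = 3.089×10⁻⁷ A·m².
W_ext = ΔU = −mB cosθ₂ + mB cosθ₁ = mB(cosθ₁ − cosθ₂).
W = (3.089×10⁻⁷)(0.00585)·(cos68° − cos105°) = (1.807×10⁻⁹)·(+0.6334) = 1.145×10⁻⁹ J.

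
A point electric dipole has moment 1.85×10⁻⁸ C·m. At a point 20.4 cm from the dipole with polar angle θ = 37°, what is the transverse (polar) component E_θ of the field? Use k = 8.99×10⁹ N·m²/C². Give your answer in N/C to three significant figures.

E_θ ≈ 1.18×10⁴ N/C

For a dipole, E_θ = (kp sinθ)/r³.
kp/r³ = (8.99×10⁹)(1.85×10⁻⁸)/(0.204)³ = 1.959×10⁴ N/C.
E_θ = 1.959×10⁴·sin37° = 1.179×10⁴ N/C.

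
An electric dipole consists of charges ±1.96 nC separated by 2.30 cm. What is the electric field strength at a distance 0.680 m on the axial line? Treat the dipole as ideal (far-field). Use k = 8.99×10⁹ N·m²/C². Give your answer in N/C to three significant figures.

E ≈ 2.58 N/C

Dipole moment p = qd = (1.96×10⁻⁹ C)(0.0230 m) = 4.508×10⁻¹¹ C·m.
On the dipole axis E = 2kp/r³.
E = 2·(8.99×10⁹)(4.508×10⁻¹¹) / (0.680)³ = 2.578 N/C.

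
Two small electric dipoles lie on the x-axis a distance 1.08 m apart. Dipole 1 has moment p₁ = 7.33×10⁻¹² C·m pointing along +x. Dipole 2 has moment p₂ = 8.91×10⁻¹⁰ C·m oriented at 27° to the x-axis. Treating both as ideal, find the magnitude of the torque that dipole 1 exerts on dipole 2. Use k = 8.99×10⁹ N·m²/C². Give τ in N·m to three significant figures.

τ ≈ 4.23×10⁻¹¹ N·m

The second dipole sits on the axis of the first, so the field there is axial: E₁ = 2kp₁/r³ along +x.
E₁ = 2(8.99×10⁹)(7.33×10⁻¹²)/(1.08)³ = 0.1046 N/C.
Torque on the second dipole: τ = p₂ E₁ sinθ.
τ = (8.91×10⁻¹⁰)(0.1046)·sin27° = 4.232×10⁻¹¹ N·m.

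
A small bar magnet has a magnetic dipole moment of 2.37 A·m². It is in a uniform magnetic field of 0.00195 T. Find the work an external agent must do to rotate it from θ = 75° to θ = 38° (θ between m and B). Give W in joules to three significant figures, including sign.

W_ext = ΔU = −mB cosθ₂ + mB cosθ₁ = mB(cosθ₁ − cosθ₂).
W = (2.37)(0.00195)·(cos75° − cos38°) = (0.004622)·(-0.5292) = -0.002446 J.

W ≈ -0.00245 J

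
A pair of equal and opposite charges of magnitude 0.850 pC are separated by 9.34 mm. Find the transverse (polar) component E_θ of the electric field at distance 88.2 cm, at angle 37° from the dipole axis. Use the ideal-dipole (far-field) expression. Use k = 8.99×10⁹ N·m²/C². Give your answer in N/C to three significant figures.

E_θ ≈ 6.26×10⁻⁵ N/C

Dipole moment p = qd = (8.50×10⁻¹³ C)(0.00934 m) = 7.939×10⁻¹⁵ C·m.
For a dipole, E_θ = (kp sinθ)/r³.
kp/r³ = (8.99×10⁹)(7.939×10⁻¹⁵)/(0.882)³ = 1.040×10⁻⁴ N/C.
E_θ = 1.040×10⁻⁴·sin37° = 6.260×10⁻⁵ N/C.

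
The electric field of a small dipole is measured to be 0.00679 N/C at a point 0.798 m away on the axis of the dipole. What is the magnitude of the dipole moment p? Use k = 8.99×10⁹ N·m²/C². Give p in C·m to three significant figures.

On axis E = 2kp/r³, so p = Er³/(2k).
p = (0.00679)·(0.798)³ / (2·8.99×10⁹) = 1.919×10⁻¹³ C·m.

p ≈ 1.92×10⁻¹³ C·m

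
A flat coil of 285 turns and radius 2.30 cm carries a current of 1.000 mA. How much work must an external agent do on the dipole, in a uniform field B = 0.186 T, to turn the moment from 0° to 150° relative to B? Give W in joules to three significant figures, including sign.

m = NIA = NIπa² = 285·(0.00100)·π·(0.0230)² = 4.736×10⁻⁴ A·m².
W_ext = ΔU = −mB cosθ₂ + mB cosθ₁ = mB(cosθ₁ − cosθ₂).
W = (4.736×10⁻⁴)(0.186)·(cos0° − cos150°) = (8.809×10⁻⁵)·(+1.8660) = 1.644×10⁻⁴ J.

W ≈ 1.64×10⁻⁴ J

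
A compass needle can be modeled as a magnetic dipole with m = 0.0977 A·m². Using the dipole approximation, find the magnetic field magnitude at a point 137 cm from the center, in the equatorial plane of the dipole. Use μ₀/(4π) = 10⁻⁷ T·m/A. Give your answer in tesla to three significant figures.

B ≈ 3.80×10⁻⁹ T

In the equatorial plane B = (μ₀/4π)·m/r³ (half the axial value).
B = (10⁻⁷)·(0.0977) / (1.37)³ = 3.800×10⁻⁹ T.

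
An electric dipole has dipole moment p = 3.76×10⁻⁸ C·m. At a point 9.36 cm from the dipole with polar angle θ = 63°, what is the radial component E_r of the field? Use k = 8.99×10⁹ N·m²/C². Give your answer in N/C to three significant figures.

For a dipole, E_r = (2kp cosθ)/r³.
kp/r³ = (8.99×10⁹)(3.76×10⁻⁸)/(0.0936)³ = 4.122×10⁵ N/C.
E_r = 2·4.122×10⁵·cos63° = 3.743×10⁵ N/C.

E_r ≈ 3.74×10⁵ N/C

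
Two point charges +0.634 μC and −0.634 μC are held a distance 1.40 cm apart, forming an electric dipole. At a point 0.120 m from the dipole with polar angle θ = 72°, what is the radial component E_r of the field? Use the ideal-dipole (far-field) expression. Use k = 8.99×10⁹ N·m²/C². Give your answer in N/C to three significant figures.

E_r ≈ 2.85×10⁴ N/C

Dipole moment p = qd = (6.34×10⁻⁷ C)(0.0140 m) = 8.876×10⁻⁹ C·m.
For a dipole, E_r = (2kp cosθ)/r³.
kp/r³ = (8.99×10⁹)(8.876×10⁻⁹)/(0.120)³ = 4.618×10⁴ N/C.
E_r = 2·4.618×10⁴·cos72° = 2.854×10⁴ N/C.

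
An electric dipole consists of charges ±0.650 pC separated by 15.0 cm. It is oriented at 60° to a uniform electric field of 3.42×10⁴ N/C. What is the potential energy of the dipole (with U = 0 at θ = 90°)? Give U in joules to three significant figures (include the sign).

U ≈ -1.67×10⁻⁹ J

Dipole moment p = qd = (6.50×10⁻¹³ C)(0.150 m) = 9.75×10⁻¹⁴ C·m.
U = −p·E = −pE cosθ.
U = −(9.75×10⁻¹⁴)(3.42×10⁴)·cos60° = -1.667×10⁻⁹ J.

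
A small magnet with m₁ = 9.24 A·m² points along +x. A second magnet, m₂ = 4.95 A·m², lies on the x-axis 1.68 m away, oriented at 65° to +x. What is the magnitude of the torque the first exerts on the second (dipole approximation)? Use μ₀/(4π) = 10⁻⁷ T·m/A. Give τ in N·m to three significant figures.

Dipole B is on the axis of dipole A, so B₁ there is axial: B₁ = (μ₀/4π)·2m₁/r³ along +x.
B₁ = 2(10⁻⁷)(9.24)/(1.68)³ = 3.897×10⁻⁷ T.
τ = m₂ B₁ sinθ.
τ = (4.95)(3.897×10⁻⁷)·sin65° = 1.748×10⁻⁶ N·m.

τ ≈ 1.75×10⁻⁶ N·m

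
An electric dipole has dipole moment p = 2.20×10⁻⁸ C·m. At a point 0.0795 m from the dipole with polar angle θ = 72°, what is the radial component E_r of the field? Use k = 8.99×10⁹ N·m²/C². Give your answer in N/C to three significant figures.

E_r ≈ 2.43×10⁵ N/C

For a dipole, E_r = (2kp cosθ)/r³.
kp/r³ = (8.99×10⁹)(2.20×10⁻⁸)/(0.0795)³ = 3.936×10⁵ N/C.
E_r = 2·3.936×10⁵·cos72° = 2.433×10⁵ N/C.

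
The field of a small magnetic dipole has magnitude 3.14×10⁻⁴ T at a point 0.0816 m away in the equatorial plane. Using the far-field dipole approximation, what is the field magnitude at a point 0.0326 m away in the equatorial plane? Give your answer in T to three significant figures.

Dipole fields scale as 1/r³ in the far field; the geometry is the same at both points.
B₂ = B₁ · (r₁/r₂)³ = 3.14×10⁻⁴ · (0.0816/0.0326)³.
(r₁/r₂)³ = (2.503)³ = 15.68.
B₂ ≈ 0.004924 T.

B ≈ 0.00492 T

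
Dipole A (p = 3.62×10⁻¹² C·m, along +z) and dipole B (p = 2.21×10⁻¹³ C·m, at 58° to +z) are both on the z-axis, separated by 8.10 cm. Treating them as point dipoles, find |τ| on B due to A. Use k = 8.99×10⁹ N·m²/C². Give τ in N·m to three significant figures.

The second dipole sits on the axis of the first, so the field there is axial: E₁ = 2kp₁/r³ along +z.
E₁ = 2(8.99×10⁹)(3.62×10⁻¹²)/(0.0810)³ = 122.5 N/C.
Torque on the second dipole: τ = p₂ E₁ sinθ.
τ = (2.21×10⁻¹³)(122.5)·sin58° = 2.295×10⁻¹¹ N·m.

τ ≈ 2.30×10⁻¹¹ N·m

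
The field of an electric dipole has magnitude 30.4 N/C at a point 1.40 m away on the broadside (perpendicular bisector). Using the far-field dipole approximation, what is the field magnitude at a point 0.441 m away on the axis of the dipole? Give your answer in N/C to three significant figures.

E ≈ 1950 N/C

Dipole fields scale as 1/r³ in the far field.
The axial field is twice the equatorial field at the same r, so the geometry factor is 2/1.
E₂ = E₁ · (2/1) · (r₁/r₂)³ = 30.4 · 2 · (1.40/0.441)³.
(r₁/r₂)³ = (3.175)³ = 31.99.
E₂ ≈ 1945 N/C.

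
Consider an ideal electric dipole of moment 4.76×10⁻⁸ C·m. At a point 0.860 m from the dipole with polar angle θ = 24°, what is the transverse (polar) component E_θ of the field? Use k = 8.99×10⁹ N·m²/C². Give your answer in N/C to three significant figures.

E_θ ≈ 274 N/C

For a dipole, E_θ = (kp sinθ)/r³.
kp/r³ = (8.99×10⁹)(4.76×10⁻⁸)/(0.860)³ = 672.8 N/C.
E_θ = 672.8·sin24° = 273.6 N/C.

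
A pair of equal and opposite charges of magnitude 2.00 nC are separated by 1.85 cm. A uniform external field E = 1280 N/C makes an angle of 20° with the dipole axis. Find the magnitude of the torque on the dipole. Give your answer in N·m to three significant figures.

Dipole moment p = qd = (2.00×10⁻⁹ C)(0.0185 m) = 3.70×10⁻¹¹ C·m.
Torque on an electric dipole: τ = pE sinθ.
τ = (3.70×10⁻¹¹)(1280)·sin20° = 1.620×10⁻⁸ N·m.

τ ≈ 1.62×10⁻⁸ N·m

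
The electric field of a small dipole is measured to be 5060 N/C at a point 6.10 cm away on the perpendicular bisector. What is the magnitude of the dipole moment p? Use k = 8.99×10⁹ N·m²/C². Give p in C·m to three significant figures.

p ≈ 1.28×10⁻¹⁰ C·m

In the equatorial plane E = kp/r³, so p = Er³/(k).
p = (5060)·(0.0610)³ / (8.99×10⁹) = 1.278×10⁻¹⁰ C·m.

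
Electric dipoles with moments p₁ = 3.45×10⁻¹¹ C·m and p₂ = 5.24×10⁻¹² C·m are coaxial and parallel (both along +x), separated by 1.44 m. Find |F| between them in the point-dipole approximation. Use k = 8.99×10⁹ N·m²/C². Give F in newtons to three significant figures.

On-axis field of dipole 1 at distance r: E = 2kp₁/r³. Force on dipole 2 is F = p₂·dE/dr (gradient along axis).
dE/dr = −6kp₁/r⁴, so |F| = 6kp₁p₂/r⁴ (attractive for aligned moments).
F = 6(8.99×10⁹)(3.45×10⁻¹¹)(5.24×10⁻¹²)/(1.44)⁴ = 2.268×10⁻¹² N.

F ≈ 2.27×10⁻¹² N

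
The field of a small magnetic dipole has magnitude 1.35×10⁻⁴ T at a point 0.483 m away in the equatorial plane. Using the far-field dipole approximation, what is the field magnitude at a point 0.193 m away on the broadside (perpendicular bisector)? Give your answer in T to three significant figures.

Dipole fields scale as 1/r³ in the far field; the geometry is the same at both points.
B₂ = B₁ · (r₁/r₂)³ = 1.35×10⁻⁴ · (0.483/0.193)³.
(r₁/r₂)³ = (2.503)³ = 15.67.
B₂ ≈ 0.002116 T.

B ≈ 0.00212 T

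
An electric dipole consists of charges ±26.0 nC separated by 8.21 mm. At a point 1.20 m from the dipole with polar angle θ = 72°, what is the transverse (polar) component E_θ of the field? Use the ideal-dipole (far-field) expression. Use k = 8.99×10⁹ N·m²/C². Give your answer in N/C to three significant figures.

E_θ ≈ 1.06 N/C

Dipole moment p = qd = (2.60×10⁻⁸ C)(0.00821 m) = 2.135×10⁻¹⁰ C·m.
For a dipole, E_θ = (kp sinθ)/r³.
kp/r³ = (8.99×10⁹)(2.135×10⁻¹⁰)/(1.20)³ = 1.111 N/C.
E_θ = 1.111·sin72° = 1.056 N/C.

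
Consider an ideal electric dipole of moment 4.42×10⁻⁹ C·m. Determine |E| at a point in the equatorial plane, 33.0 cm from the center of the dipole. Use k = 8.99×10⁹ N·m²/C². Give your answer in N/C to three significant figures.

In the equatorial plane E = kp/r³.
E = (8.99×10⁹)(4.42×10⁻⁹) / (0.330)³ = 1106 N/C.

E ≈ 1110 N/C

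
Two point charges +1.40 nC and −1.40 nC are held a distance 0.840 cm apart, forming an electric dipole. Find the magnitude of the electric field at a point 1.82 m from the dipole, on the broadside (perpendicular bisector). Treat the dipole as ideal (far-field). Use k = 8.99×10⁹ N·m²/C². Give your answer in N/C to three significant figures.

Dipole moment p = qd = (1.40×10⁻⁹ C)(0.00840 m) = 1.176×10⁻¹¹ C·m.
In the equatorial plane E = kp/r³.
E = (8.99×10⁹)(1.176×10⁻¹¹) / (1.82)³ = 0.01754 N/C.

E ≈ 0.0175 N/C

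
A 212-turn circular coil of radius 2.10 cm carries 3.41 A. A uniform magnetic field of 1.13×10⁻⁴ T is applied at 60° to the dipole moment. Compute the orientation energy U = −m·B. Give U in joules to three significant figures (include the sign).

U ≈ -5.66×10⁻⁵ J

m = NIA = NIπa² = 212·(3.41)·π·(0.0210)² = 1.002 A·m².
U = −m·B = −mB cosθ.
U = −(1.002)(1.13×10⁻⁴)·cos60° = -5.661×10⁻⁵ J.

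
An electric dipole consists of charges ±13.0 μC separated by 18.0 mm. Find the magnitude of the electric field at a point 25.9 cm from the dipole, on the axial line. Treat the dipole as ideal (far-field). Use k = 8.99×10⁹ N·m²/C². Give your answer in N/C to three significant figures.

Dipole moment p = qd = (1.30×10⁻⁵ C)(0.0180 m) = 2.34×10⁻⁷ C·m.
On the dipole axis E = 2kp/r³.
E = 2·(8.99×10⁹)(2.34×10⁻⁷) / (0.259)³ = 2.422×10⁵ N/C.

E ≈ 2.42×10⁵ N/C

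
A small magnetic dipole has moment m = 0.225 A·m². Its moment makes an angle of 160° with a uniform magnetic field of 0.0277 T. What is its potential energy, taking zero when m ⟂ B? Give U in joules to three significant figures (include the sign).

U = −m·B = −mB cosθ.
U = −(0.225)(0.0277)·cos160° = 0.005857 J.

U ≈ 0.00586 J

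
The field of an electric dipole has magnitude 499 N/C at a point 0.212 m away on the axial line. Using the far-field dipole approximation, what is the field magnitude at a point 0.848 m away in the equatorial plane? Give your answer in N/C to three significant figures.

E ≈ 3.90 N/C

Dipole fields scale as 1/r³ in the far field.
The axial field is twice the equatorial field at the same r, so the geometry factor is 1/2.
E₂ = E₁ · (1/2) · (r₁/r₂)³ = 499 · 0.5 · (0.212/0.848)³.
(r₁/r₂)³ = (0.25)³ = 0.01562.
E₂ ≈ 3.898 N/C.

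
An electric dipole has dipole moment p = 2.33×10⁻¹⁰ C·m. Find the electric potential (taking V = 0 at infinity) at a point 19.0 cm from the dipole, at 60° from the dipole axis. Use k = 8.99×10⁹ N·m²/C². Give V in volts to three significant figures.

V ≈ 29.0 V

The dipole potential is V = kp cosθ / r².
V = (8.99×10⁹)(2.33×10⁻¹⁰)·cos60° / (0.190)² = 29.01 V.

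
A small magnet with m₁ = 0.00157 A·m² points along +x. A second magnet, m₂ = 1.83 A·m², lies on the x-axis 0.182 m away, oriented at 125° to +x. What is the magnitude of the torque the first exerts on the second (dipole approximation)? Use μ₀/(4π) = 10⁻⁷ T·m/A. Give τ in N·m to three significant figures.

τ ≈ 7.81×10⁻⁸ N·m

Dipole B is on the axis of dipole A, so B₁ there is axial: B₁ = (μ₀/4π)·2m₁/r³ along +x.
B₁ = 2(10⁻⁷)(0.00157)/(0.182)³ = 5.209×10⁻⁸ T.
τ = m₂ B₁ sinθ.
τ = (1.83)(5.209×10⁻⁸)·sin125° = 7.808×10⁻⁸ N·m.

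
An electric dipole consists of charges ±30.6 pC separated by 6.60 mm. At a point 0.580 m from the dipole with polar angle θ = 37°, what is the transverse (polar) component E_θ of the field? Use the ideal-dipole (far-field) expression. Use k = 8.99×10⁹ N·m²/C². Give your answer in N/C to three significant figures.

E_θ ≈ 0.00560 N/C

Dipole moment p = qd = (3.06×10⁻¹¹ C)(0.00660 m) = 2.02×10⁻¹³ C·m.
For a dipole, E_θ = (kp sinθ)/r³.
kp/r³ = (8.99×10⁹)(2.02×10⁻¹³)/(0.580)³ = 0.009307 N/C.
E_θ = 0.009307·sin37° = 0.005601 N/C.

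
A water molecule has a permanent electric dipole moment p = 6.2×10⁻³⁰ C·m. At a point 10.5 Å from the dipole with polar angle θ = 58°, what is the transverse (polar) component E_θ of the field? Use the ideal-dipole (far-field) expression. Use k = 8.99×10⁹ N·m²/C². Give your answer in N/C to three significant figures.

E_θ ≈ 4.08×10⁷ N/C

For a dipole, E_θ = (kp sinθ)/r³.
kp/r³ = (8.99×10⁹)(6.20×10⁻³⁰)/(1.05×10⁻⁹)³ = 4.815×10⁷ N/C.
E_θ = 4.815×10⁷·sin58° = 4.083×10⁷ N/C.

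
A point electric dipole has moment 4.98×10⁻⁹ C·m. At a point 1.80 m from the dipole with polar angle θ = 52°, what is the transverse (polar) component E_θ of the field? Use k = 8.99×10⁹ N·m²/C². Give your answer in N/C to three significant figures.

E_θ ≈ 6.05 N/C

For a dipole, E_θ = (kp sinθ)/r³.
kp/r³ = (8.99×10⁹)(4.98×10⁻⁹)/(1.80)³ = 7.677 N/C.
E_θ = 7.677·sin52° = 6.049 N/C.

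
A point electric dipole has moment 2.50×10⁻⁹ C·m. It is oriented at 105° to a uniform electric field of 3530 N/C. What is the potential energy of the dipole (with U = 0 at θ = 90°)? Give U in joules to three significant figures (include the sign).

U ≈ 2.28×10⁻⁶ J

U = −p·E = −pE cosθ.
U = −(2.50×10⁻⁹)(3530)·cos105° = 2.284×10⁻⁶ J.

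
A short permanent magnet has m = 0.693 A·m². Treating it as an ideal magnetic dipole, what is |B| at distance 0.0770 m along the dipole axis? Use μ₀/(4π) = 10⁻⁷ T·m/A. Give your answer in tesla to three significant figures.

B ≈ 3.04×10⁻⁴ T

On axis B = (μ₀/4π)·2m/r³.
B = 2·(10⁻⁷)·(0.693) / (0.0770)³ = 3.036×10⁻⁴ T.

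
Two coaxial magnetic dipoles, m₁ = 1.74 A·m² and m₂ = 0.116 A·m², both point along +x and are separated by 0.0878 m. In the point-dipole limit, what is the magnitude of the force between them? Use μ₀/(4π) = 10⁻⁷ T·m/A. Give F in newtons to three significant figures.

On-axis B of dipole 1: B = (μ₀/4π)·2m₁/r³. Force on dipole 2: F = m₂·dB/dr.
dB/dr = −(μ₀/4π)·6m₁/r⁴, so |F| = (μ₀/4π)·6m₁m₂/r⁴.
F = 6(10⁻⁷)(1.74)(0.116)/(0.0878)⁴ = 0.002038 N.

F ≈ 0.00204 N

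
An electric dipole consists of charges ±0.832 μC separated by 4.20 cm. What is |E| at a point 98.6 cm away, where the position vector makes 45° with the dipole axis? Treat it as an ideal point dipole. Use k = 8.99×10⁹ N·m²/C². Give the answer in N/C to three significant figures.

Dipole moment p = qd = (8.32×10⁻⁷ C)(0.0420 m) = 3.494×10⁻⁸ C·m.
At angle θ the dipole field magnitude is E = (kp/r³)·√(1 + 3cos²θ).
kp/r³ = (8.99×10⁹)(3.494×10⁻⁸) / (0.986)³ = 327.7 N/C.
√(1 + 3cos²45°) = √(1 + 3·0.5000) = √2.5000 ≈ 1.5811.
E ≈ 327.7 × 1.581 = 518.1 N/C.

E ≈ 518 N/C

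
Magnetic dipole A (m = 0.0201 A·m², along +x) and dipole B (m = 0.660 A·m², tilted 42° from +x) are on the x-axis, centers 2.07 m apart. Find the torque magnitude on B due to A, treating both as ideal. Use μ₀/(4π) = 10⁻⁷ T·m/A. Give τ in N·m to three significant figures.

Dipole B is on the axis of dipole A, so B₁ there is axial: B₁ = (μ₀/4π)·2m₁/r³ along +x.
B₁ = 2(10⁻⁷)(0.0201)/(2.07)³ = 4.532×10⁻¹⁰ T.
τ = m₂ B₁ sinθ.
τ = (0.660)(4.532×10⁻¹⁰)·sin42° = 2.002×10⁻¹⁰ N·m.

τ ≈ 2.00×10⁻¹⁰ N·m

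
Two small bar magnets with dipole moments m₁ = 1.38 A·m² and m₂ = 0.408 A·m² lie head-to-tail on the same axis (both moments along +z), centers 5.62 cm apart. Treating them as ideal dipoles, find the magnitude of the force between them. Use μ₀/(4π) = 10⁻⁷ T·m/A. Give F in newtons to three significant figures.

On-axis B of dipole 1: B = (μ₀/4π)·2m₁/r³. Force on dipole 2: F = m₂·dB/dr.
dB/dr = −(μ₀/4π)·6m₁/r⁴, so |F| = (μ₀/4π)·6m₁m₂/r⁴.
F = 6(10⁻⁷)(1.38)(0.408)/(0.0562)⁴ = 0.03386 N.

F ≈ 0.0339 N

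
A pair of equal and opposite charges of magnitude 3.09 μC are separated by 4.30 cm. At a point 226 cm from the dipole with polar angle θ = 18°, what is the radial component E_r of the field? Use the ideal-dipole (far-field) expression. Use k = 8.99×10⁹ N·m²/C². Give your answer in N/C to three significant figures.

E_r ≈ 197 N/C

Dipole moment p = qd = (3.09×10⁻⁶ C)(0.0430 m) = 1.329×10⁻⁷ C·m.
For a dipole, E_r = (2kp cosθ)/r³.
kp/r³ = (8.99×10⁹)(1.329×10⁻⁷)/(2.26)³ = 103.5 N/C.
E_r = 2·103.5·cos18° = 196.9 N/C.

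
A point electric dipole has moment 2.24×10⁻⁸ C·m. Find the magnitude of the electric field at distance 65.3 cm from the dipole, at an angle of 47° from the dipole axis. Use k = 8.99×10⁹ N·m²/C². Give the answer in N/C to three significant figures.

E ≈ 1120 N/C

At angle θ the dipole field magnitude is E = (kp/r³)·√(1 + 3cos²θ).
kp/r³ = (8.99×10⁹)(2.24×10⁻⁸) / (0.653)³ = 723.2 N/C.
√(1 + 3cos²47°) = √(1 + 3·0.4651) = √2.3954 ≈ 1.5477.
E ≈ 723.2 × 1.548 = 1119 N/C.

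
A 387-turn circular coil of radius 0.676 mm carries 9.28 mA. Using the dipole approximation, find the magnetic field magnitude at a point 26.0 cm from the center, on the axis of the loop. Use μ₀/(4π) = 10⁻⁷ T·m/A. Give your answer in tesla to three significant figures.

B ≈ 5.87×10⁻¹¹ T

m = NIA = NIπa² = 387·(0.00928)·π·(6.76×10⁻⁴)² = 5.156×10⁻⁶ A·m².
On axis B = (μ₀/4π)·2m/r³.
B = 2·(10⁻⁷)·(5.156×10⁻⁶) / (0.260)³ = 5.867×10⁻¹¹ T.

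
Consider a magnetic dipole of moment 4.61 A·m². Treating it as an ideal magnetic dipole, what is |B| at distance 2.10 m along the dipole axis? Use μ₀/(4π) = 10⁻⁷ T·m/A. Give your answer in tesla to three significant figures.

B ≈ 9.96×10⁻⁸ T

On axis B = (μ₀/4π)·2m/r³.
B = 2·(10⁻⁷)·(4.61) / (2.10)³ = 9.956×10⁻⁸ T.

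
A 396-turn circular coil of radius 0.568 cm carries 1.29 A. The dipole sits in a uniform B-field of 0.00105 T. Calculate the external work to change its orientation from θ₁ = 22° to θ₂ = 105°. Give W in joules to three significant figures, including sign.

m = NIA = NIπa² = 396·(1.29)·π·(0.00568)² = 0.05178 A·m².
W_ext = ΔU = −mB cosθ₂ + mB cosθ₁ = mB(cosθ₁ − cosθ₂).
W = (0.05178)(0.00105)·(cos22° − cos105°) = (5.437×10⁻⁵)·(+1.1860) = 6.448×10⁻⁵ J.

W ≈ 6.45×10⁻⁵ J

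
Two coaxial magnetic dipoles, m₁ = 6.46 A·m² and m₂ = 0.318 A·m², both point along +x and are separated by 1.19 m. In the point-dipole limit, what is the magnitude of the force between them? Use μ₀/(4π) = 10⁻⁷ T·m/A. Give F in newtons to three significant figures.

F ≈ 6.15×10⁻⁷ N

On-axis B of dipole 1: B = (μ₀/4π)·2m₁/r³. Force on dipole 2: F = m₂·dB/dr.
dB/dr = −(μ₀/4π)·6m₁/r⁴, so |F| = (μ₀/4π)·6m₁m₂/r⁴.
F = 6(10⁻⁷)(6.46)(0.318)/(1.19)⁴ = 6.146×10⁻⁷ N.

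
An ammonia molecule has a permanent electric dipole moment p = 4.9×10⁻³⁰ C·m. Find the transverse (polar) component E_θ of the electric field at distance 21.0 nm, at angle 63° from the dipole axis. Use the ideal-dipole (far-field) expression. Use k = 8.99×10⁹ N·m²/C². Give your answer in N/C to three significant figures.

For a dipole, E_θ = (kp sinθ)/r³.
kp/r³ = (8.99×10⁹)(4.90×10⁻³⁰)/(2.10×10⁻⁸)³ = 4757 N/C.
E_θ = 4757·sin63° = 4238 N/C.

E_θ ≈ 4240 N/C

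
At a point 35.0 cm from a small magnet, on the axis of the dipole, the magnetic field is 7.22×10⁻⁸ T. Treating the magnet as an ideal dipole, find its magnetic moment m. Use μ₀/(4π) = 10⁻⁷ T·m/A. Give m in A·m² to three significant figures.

On axis B = (μ₀/4π)·2m/r³, so m = Br³·4π/(μ₀·2).
m = (7.22×10⁻⁸)·(0.350)³ / (2·10⁻⁷) = 0.01548 A·m².

m ≈ 0.0155 A·m²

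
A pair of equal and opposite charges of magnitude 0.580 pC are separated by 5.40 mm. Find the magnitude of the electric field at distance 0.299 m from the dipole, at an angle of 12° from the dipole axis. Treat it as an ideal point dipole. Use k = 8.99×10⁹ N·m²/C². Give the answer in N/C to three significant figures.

E ≈ 0.00207 N/C

Dipole moment p = qd = (5.80×10⁻¹³ C)(0.00540 m) = 3.132×10⁻¹⁵ C·m.
At angle θ the dipole field magnitude is E = (kp/r³)·√(1 + 3cos²θ).
kp/r³ = (8.99×10⁹)(3.132×10⁻¹⁵) / (0.299)³ = 0.001053 N/C.
√(1 + 3cos²12°) = √(1 + 3·0.9568) = √3.8703 ≈ 1.9673.
E ≈ 0.001053 × 1.967 = 0.002072 N/C.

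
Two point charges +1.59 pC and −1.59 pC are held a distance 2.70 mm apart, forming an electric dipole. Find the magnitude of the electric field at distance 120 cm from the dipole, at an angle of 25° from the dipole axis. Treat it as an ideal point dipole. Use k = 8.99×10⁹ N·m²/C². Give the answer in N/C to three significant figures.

Dipole moment p = qd = (1.59×10⁻¹² C)(0.00270 m) = 4.293×10⁻¹⁵ C·m.
At angle θ the dipole field magnitude is E = (kp/r³)·√(1 + 3cos²θ).
kp/r³ = (8.99×10⁹)(4.293×10⁻¹⁵) / (1.20)³ = 2.233×10⁻⁵ N/C.
√(1 + 3cos²25°) = √(1 + 3·0.8214) = √3.4642 ≈ 1.8612.
E ≈ 2.233×10⁻⁵ × 1.861 = 4.157×10⁻⁵ N/C.

E ≈ 4.16×10⁻⁵ N/C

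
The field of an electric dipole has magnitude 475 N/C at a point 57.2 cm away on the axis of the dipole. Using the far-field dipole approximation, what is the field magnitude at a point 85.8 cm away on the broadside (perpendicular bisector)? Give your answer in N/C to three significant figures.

E ≈ 70.4 N/C

Dipole fields scale as 1/r³ in the far field.
The axial field is twice the equatorial field at the same r, so the geometry factor is 1/2.
E₂ = E₁ · (1/2) · (r₁/r₂)³ = 475 · 0.5 · (57.2/85.8)³.
(r₁/r₂)³ = (0.6667)³ = 0.2963.
E₂ ≈ 70.37 N/C.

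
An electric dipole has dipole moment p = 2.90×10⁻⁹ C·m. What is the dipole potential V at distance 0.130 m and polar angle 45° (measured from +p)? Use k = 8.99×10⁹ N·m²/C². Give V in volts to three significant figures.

The dipole potential is V = kp cosθ / r².
V = (8.99×10⁹)(2.90×10⁻⁹)·cos45° / (0.130)² = 1091 V.

V ≈ 1090 V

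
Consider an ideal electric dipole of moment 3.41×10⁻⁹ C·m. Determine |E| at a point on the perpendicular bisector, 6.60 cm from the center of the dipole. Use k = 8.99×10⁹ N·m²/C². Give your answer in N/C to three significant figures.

E ≈ 1.07×10⁵ N/C

On the perpendicular bisector E = kp/r³ (half the axial value at the same distance).
E = (8.99×10⁹)(3.41×10⁻⁹) / (0.0660)³ = 1.066×10⁵ N/C.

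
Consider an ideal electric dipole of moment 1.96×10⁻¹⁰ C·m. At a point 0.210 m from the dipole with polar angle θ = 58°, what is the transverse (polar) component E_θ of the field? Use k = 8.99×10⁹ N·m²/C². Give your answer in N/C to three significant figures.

E_θ ≈ 161 N/C

For a dipole, E_θ = (kp sinθ)/r³.
kp/r³ = (8.99×10⁹)(1.96×10⁻¹⁰)/(0.210)³ = 190.3 N/C.
E_θ = 190.3·sin58° = 161.4 N/C.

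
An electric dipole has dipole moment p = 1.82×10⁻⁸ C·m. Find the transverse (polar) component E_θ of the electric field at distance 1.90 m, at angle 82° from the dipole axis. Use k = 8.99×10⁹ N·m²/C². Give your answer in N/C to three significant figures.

For a dipole, E_θ = (kp sinθ)/r³.
kp/r³ = (8.99×10⁹)(1.82×10⁻⁸)/(1.90)³ = 23.85 N/C.
E_θ = 23.85·sin82° = 23.62 N/C.

E_θ ≈ 23.6 N/C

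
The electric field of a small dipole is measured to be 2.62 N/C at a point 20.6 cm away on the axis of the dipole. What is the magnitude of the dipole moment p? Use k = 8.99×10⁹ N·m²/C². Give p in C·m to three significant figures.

On axis E = 2kp/r³, so p = Er³/(2k).
p = (2.62)·(0.206)³ / (2·8.99×10⁹) = 1.274×10⁻¹² C·m.

p ≈ 1.27×10⁻¹² C·m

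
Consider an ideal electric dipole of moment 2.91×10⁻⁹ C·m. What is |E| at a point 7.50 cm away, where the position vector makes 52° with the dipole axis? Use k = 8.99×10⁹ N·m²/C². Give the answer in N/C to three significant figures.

E ≈ 9.07×10⁴ N/C

At angle θ the dipole field magnitude is E = (kp/r³)·√(1 + 3cos²θ).
kp/r³ = (8.99×10⁹)(2.91×10⁻⁹) / (0.0750)³ = 6.201×10⁴ N/C.
√(1 + 3cos²52°) = √(1 + 3·0.3790) = √2.1371 ≈ 1.4619.
E ≈ 6.201×10⁴ × 1.462 = 9.065×10⁴ N/C.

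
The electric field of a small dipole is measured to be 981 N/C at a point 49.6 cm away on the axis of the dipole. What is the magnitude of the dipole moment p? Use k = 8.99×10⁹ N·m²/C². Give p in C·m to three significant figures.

p ≈ 6.66×10⁻⁹ C·m

On axis E = 2kp/r³, so p = Er³/(2k).
p = (981)·(0.496)³ / (2·8.99×10⁹) = 6.658×10⁻⁹ C·m.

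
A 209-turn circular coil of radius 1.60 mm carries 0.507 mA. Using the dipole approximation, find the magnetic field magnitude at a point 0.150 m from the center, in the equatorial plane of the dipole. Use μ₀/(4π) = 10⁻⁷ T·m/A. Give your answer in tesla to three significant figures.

B ≈ 2.53×10⁻¹¹ T

m = NIA = NIπa² = 209·(5.07×10⁻⁴)·π·(0.00160)² = 8.522×10⁻⁷ A·m².
In the equatorial plane B = (μ₀/4π)·m/r³ (half the axial value).
B = (10⁻⁷)·(8.522×10⁻⁷) / (0.150)³ = 2.525×10⁻¹¹ T.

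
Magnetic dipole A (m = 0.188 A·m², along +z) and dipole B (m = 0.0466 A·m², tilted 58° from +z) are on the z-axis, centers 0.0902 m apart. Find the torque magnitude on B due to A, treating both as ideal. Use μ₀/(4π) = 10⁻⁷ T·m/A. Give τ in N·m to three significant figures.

τ ≈ 2.02×10⁻⁶ N·m

Dipole B is on the axis of dipole A, so B₁ there is axial: B₁ = (μ₀/4π)·2m₁/r³ along +z.
B₁ = 2(10⁻⁷)(0.188)/(0.0902)³ = 5.124×10⁻⁵ T.
τ = m₂ B₁ sinθ.
τ = (0.0466)(5.124×10⁻⁵)·sin58° = 2.025×10⁻⁶ N·m.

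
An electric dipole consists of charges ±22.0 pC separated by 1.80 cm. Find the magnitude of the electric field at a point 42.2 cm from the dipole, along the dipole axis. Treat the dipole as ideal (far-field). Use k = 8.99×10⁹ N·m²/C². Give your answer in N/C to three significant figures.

E ≈ 0.0947 N/C

Dipole moment p = qd = (2.20×10⁻¹¹ C)(0.0180 m) = 3.96×10⁻¹³ C·m.
On the dipole axis E = 2kp/r³.
E = 2·(8.99×10⁹)(3.96×10⁻¹³) / (0.422)³ = 0.09474 N/C.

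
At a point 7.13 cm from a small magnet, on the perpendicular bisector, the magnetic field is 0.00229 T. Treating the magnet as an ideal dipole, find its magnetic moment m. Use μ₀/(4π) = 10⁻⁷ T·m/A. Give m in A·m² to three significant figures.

m ≈ 8.30 A·m²

In the equatorial plane B = (μ₀/4π)·m/r³, so m = Br³·4π/(μ₀).
m = (0.00229)·(0.0713)³ / (10⁻⁷) = 8.300 A·m².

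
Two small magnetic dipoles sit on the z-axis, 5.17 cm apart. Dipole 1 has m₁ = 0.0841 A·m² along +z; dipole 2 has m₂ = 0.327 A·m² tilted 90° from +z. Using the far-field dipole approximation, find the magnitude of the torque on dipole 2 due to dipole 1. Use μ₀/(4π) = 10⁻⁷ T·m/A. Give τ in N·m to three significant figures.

τ ≈ 3.98×10⁻⁵ N·m

Dipole B is on the axis of dipole A, so B₁ there is axial: B₁ = (μ₀/4π)·2m₁/r³ along +z.
B₁ = 2(10⁻⁷)(0.0841)/(0.0517)³ = 1.217×10⁻⁴ T.
τ = m₂ B₁ sinθ.
τ = (0.327)(1.217×10⁻⁴)·sin90° = 3.980×10⁻⁵ N·m.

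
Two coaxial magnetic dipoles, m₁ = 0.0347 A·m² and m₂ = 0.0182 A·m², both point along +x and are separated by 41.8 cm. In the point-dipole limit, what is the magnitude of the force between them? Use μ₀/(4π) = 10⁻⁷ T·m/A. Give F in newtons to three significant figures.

F ≈ 1.24×10⁻⁸ N

On-axis B of dipole 1: B = (μ₀/4π)·2m₁/r³. Force on dipole 2: F = m₂·dB/dr.
dB/dr = −(μ₀/4π)·6m₁/r⁴, so |F| = (μ₀/4π)·6m₁m₂/r⁴.
F = 6(10⁻⁷)(0.0347)(0.0182)/(0.418)⁴ = 1.241×10⁻⁸ N.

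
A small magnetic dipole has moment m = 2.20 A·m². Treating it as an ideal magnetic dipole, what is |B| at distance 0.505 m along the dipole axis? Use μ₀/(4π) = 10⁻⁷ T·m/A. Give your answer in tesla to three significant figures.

B ≈ 3.42×10⁻⁶ T

On axis B = (μ₀/4π)·2m/r³.
B = 2·(10⁻⁷)·(2.20) / (0.505)³ = 3.416×10⁻⁶ T.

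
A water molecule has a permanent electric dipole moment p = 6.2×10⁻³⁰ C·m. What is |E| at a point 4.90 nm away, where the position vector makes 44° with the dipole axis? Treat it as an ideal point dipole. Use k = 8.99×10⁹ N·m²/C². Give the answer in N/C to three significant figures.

At angle θ the dipole field magnitude is E = (kp/r³)·√(1 + 3cos²θ).
kp/r³ = (8.99×10⁹)(6.20×10⁻³⁰) / (4.90×10⁻⁹)³ = 4.738×10⁵ N/C.
√(1 + 3cos²44°) = √(1 + 3·0.5174) = √2.5523 ≈ 1.5976.
E ≈ 4.738×10⁵ × 1.598 = 7.569×10⁵ N/C.

E ≈ 7.57×10⁵ N/C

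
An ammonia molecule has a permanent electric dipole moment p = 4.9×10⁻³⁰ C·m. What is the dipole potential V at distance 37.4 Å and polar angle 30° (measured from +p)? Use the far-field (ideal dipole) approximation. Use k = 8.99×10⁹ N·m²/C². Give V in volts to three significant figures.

The dipole potential is V = kp cosθ / r².
V = (8.99×10⁹)(4.90×10⁻³⁰)·cos30° / (3.74×10⁻⁹)² = 0.002727 V.

V ≈ 0.00273 V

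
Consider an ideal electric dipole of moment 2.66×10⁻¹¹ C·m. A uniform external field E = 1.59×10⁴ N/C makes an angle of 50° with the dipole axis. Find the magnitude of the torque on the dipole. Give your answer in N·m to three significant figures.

τ ≈ 3.24×10⁻⁷ N·m

Torque on an electric dipole: τ = pE sinθ.
τ = (2.66×10⁻¹¹)(1.59×10⁴)·sin50° = 3.240×10⁻⁷ N·m.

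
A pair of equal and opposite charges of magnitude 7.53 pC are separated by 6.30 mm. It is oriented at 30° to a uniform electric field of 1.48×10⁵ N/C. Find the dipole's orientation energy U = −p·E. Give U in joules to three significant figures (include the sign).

U ≈ -6.08×10⁻⁹ J

Dipole moment p = qd = (7.53×10⁻¹² C)(0.00630 m) = 4.744×10⁻¹⁴ C·m.
U = −p·E = −pE cosθ.
U = −(4.744×10⁻¹⁴)(1.48×10⁵)·cos30° = -6.080×10⁻⁹ J.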